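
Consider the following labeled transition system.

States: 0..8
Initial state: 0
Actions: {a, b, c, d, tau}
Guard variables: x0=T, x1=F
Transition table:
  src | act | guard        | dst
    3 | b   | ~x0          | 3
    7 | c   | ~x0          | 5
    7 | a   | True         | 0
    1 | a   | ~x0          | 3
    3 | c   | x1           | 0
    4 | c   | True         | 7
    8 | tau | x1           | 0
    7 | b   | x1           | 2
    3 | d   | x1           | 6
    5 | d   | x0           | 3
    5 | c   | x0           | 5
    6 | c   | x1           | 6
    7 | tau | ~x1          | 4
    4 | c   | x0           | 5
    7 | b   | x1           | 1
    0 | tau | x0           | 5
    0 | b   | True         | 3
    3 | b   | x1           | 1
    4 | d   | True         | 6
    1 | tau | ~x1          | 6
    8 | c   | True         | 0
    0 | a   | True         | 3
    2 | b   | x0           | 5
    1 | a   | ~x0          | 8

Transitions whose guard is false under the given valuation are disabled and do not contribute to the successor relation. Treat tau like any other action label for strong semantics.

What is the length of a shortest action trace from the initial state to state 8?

Answer: UNREACHABLE

Trace:
BFS to 8:
  Layer 0: {0}
  Layer 1: {3,5}
8 never appears.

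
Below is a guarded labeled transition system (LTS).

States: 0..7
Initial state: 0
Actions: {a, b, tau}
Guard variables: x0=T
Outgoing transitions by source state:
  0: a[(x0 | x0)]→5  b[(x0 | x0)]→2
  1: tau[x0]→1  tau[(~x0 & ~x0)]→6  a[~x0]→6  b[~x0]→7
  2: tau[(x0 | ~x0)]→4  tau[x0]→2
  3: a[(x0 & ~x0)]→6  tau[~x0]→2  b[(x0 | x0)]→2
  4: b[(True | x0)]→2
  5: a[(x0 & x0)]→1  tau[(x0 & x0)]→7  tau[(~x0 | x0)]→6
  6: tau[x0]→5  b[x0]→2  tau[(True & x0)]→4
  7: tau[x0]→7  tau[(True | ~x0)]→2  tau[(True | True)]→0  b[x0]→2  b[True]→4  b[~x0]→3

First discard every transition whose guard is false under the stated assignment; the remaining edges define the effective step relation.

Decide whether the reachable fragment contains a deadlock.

Reachable = {0,1,2,4,5,6,7}
  0: a→5  b→2  [deg 2]
  1: tau→1  [deg 1]
  2: tau→2  tau→4  [deg 2]
  4: b→2  [deg 1]
  5: a→1  tau→6  tau→7  [deg 3]
  6: b→2  tau→4  tau→5  [deg 3]
  7: b→2  b→4  tau→0  tau→2  tau→7  [deg 5]

Answer: DEADLOCK-FREE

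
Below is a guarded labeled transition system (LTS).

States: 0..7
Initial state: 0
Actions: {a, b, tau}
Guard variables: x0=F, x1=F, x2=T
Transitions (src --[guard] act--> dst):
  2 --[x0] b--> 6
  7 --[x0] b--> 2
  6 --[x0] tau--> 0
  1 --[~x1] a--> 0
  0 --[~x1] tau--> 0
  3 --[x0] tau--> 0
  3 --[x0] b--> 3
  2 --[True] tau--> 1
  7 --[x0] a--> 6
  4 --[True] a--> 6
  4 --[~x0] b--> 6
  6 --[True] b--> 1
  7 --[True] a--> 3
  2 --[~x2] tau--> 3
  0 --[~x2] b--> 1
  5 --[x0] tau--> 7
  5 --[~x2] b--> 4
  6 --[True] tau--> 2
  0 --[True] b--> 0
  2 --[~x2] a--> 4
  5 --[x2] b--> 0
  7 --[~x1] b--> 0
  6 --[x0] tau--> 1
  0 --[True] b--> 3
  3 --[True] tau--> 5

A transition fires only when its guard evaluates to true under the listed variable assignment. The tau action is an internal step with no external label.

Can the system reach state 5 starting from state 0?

Answer: REACHABLE

Working:
13 transition(s) survive guard evaluation.
depth 0: {0}
depth 1: {3}  cumulative {0,3}
depth 2: {5}  cumulative {0,3,5}
Reach set: {0,3,5}
Path to 5: b·tau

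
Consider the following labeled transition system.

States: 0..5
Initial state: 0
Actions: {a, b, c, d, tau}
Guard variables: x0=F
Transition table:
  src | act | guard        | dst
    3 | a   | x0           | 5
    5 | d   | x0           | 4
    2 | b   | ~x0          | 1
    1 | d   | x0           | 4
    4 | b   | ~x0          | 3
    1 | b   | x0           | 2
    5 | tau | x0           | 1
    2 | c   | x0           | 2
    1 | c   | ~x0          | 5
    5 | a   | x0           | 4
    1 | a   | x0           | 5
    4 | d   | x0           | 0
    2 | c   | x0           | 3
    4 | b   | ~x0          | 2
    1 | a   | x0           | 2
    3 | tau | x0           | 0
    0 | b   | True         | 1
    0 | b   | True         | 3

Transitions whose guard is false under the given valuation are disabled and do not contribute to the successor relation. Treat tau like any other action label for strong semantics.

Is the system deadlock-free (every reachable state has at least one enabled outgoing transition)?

R = {0,1,3,5}
  0: b→1  b→3  [deg 2]
  1: c→5  [deg 1]
  3: ∅  [no exit]
  5: ∅  [no exit]
Path to 3: b

Answer: DEADLOCK at state 3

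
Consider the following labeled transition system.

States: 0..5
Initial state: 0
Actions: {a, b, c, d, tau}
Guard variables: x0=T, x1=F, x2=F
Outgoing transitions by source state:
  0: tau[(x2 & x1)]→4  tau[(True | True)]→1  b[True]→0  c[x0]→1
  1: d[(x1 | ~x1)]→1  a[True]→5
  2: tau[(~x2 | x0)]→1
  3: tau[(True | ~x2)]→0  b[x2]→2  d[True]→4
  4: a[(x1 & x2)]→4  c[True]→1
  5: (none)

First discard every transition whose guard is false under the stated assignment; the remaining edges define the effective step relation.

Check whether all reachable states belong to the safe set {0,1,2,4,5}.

Safe = {0,1,2,4,5}
R = {0,1,5}
  0: safe
  1: safe
  5: safe

Answer: INVARIANT HOLDS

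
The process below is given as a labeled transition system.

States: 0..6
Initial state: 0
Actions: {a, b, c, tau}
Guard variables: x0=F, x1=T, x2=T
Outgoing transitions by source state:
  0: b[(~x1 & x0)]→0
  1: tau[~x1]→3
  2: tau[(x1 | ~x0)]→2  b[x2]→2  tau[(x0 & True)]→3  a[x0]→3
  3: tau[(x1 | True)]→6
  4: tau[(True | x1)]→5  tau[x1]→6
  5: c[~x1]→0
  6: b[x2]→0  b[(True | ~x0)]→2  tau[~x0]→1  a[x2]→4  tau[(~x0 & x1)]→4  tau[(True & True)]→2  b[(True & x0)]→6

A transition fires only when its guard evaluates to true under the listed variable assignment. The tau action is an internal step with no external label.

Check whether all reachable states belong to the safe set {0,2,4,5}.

Answer: INVARIANT HOLDS

Analysis:
Safe = {0,2,4,5}
Reachable = {0}
  0: ok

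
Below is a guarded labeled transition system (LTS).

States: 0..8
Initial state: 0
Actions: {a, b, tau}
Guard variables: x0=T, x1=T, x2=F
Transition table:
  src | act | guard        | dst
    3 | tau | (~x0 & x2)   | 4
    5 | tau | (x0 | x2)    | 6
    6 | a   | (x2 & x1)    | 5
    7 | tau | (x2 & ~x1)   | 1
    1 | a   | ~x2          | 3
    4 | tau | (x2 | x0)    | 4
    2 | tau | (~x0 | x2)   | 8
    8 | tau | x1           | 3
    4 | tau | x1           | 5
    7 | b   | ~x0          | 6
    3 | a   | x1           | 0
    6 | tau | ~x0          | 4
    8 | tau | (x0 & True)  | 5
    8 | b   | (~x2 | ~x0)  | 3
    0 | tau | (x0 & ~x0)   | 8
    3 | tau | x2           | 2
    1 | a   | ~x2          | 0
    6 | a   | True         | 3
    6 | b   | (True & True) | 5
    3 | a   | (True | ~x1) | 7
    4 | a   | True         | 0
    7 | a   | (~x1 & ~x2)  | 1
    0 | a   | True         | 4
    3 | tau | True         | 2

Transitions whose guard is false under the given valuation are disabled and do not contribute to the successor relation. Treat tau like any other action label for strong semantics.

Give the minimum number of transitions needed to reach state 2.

Layered search for 2:
  L0 = {0}
  L1 = {4}
  L2 = {5}
  L3 = {6}
  L4 = {3}
  L5 = {2,7}
depth(2)=5, e.g. a·tau·tau·a·tau

Answer: 5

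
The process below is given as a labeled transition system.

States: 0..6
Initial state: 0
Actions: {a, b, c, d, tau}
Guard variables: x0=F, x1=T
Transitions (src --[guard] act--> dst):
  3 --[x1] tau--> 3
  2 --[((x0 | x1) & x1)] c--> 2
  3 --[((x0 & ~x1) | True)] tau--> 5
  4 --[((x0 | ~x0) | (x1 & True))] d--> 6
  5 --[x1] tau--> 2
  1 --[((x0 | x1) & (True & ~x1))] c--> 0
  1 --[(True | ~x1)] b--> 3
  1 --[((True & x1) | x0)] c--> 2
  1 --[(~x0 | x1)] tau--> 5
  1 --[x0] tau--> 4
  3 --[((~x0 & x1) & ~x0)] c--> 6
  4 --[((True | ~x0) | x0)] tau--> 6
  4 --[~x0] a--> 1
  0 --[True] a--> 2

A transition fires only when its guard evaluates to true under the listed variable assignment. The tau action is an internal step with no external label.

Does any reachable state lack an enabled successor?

Answer: DEADLOCK-FREE

Working:
Reachable = {0,2}
  0: a→2  [deg 1]
  2: c→2  [deg 1]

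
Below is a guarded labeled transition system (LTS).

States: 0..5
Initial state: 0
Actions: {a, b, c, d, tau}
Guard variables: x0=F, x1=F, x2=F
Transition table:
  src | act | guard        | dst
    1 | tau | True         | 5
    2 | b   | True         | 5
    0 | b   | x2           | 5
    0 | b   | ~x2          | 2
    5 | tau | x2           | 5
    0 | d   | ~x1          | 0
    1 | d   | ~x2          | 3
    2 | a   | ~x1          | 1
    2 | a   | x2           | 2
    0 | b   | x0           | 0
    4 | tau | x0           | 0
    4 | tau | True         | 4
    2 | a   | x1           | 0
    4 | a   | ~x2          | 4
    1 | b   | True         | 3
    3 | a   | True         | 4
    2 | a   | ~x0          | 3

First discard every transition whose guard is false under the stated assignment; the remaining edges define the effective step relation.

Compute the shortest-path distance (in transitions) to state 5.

Answer: 2

Working:
Layered search for 5:
  depth 0: {0}
  depth 1: {2}
  depth 2: {1,3,5}
5 enters at depth 2; path b·b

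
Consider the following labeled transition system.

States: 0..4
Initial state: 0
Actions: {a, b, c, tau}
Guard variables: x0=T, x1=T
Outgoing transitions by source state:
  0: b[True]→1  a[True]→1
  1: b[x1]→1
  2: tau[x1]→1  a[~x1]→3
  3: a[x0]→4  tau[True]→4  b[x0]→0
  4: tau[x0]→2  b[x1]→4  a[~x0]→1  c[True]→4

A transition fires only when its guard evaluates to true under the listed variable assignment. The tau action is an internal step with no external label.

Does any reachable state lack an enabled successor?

Answer: DEADLOCK-FREE

Analysis:
R = {0,1}
  0: a→1  b→1  [2 exit(s)]
  1: b→1  [1 exit(s)]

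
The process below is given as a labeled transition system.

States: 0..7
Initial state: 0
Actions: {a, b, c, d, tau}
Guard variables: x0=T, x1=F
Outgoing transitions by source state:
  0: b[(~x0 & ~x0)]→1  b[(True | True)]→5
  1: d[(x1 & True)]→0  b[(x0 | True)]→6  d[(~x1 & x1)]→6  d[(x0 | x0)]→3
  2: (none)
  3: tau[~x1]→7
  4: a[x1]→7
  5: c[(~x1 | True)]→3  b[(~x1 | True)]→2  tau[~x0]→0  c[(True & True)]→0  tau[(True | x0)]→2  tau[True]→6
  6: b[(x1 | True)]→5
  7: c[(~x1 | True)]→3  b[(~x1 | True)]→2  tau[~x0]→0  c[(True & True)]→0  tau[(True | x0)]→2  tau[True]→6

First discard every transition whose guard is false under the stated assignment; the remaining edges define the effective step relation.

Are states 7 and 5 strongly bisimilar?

Refine partition for ~:
  π0 = {{0,1,2,3,4,5,6,7}}
  π1 = {{0,6},{1},{2,4},{3},{5,7}}
5 equivalence class(es) (converged in 2)
[7]={5,7}  [5]={5,7}

Answer: BISIMILAR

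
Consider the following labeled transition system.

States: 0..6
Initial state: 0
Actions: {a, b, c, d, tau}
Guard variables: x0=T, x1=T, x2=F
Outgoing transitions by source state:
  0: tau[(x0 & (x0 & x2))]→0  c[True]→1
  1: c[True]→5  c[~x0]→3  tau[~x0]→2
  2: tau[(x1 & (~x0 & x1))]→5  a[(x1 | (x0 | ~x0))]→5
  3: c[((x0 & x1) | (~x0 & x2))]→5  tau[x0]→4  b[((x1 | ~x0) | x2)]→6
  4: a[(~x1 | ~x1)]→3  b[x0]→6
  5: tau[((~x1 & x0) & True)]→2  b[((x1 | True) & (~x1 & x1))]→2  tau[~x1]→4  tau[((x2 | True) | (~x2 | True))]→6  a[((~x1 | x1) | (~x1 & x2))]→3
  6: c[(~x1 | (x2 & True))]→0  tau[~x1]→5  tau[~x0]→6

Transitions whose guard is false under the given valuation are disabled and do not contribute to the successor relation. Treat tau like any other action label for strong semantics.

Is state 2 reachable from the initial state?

Answer: UNREACHABLE

Analysis:
9 transition(s) survive guard evaluation.
L0 = {0}
L1 = {1}  now seen {0,1}
L2 = {5}  now seen {0,1,5}
L3 = {3,6}  now seen {0,1,3,5,6}
L4 = {4}  now seen {0,1,3,4,5,6}
Reachable = {0,1,3,4,5,6}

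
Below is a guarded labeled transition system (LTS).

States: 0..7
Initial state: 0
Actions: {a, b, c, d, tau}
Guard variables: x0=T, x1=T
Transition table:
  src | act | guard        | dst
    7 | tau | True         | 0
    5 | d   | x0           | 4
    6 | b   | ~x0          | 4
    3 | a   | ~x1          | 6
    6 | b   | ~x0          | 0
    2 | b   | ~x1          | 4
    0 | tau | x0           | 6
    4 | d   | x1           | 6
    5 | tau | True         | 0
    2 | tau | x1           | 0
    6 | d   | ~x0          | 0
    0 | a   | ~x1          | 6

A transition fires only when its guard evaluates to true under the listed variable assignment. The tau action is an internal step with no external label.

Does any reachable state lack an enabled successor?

Reachable = {0,6}
  0: tau→6  [1 exit(s)]
  6: ∅  [STUCK]
witness 6: tau

Answer: DEADLOCK at state 6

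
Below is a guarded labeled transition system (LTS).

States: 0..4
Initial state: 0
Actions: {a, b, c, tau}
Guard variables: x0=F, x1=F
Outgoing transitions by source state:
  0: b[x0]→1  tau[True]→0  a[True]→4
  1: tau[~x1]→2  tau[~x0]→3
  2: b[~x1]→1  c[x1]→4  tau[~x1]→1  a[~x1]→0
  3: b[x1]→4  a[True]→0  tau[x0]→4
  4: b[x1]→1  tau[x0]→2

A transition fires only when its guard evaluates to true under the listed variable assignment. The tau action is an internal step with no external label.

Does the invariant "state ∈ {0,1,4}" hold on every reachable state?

Inv-set: {0,1,4}
R = {0,4}
  0: ✓
  4: ✓

Answer: INVARIANT HOLDS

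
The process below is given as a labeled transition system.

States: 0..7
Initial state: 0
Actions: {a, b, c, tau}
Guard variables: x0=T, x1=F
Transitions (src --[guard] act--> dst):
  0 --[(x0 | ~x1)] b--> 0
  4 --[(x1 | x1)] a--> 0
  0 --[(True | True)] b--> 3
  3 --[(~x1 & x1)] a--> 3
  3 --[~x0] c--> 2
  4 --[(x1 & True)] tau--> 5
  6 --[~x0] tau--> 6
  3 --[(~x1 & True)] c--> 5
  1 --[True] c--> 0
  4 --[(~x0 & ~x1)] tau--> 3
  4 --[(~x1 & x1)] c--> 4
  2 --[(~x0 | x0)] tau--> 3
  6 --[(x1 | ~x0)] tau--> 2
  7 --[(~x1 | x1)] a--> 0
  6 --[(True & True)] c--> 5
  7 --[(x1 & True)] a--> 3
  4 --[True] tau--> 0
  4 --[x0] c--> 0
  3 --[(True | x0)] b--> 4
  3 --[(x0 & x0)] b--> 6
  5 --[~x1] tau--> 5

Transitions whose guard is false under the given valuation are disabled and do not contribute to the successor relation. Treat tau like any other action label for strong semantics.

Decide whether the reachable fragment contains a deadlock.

Answer: DEADLOCK-FREE

Working:
Reachable = {0,3,4,5,6}
  0: b→0  b→3  [deg 2]
  3: b→4  b→6  c→5  [deg 3]
  4: c→0  tau→0  [deg 2]
  5: tau→5  [deg 1]
  6: c→5  [deg 1]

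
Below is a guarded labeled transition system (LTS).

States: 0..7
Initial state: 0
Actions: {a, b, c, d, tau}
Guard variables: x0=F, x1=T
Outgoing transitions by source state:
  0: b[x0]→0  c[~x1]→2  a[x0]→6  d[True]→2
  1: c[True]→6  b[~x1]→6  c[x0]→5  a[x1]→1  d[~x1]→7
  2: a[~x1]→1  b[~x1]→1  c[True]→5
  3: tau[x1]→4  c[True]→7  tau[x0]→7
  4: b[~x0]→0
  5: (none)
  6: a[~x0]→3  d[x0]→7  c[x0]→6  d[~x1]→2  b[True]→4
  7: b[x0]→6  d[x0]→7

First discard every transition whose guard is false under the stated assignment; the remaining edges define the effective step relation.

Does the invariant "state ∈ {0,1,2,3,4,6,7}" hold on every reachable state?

Inv-set: {0,1,2,3,4,6,7}
R = {0,2,5}
  0: ✓
  2: ✓
  5: ✗ unsafe
counterexample path to 5: d·c

Answer: INVARIANT VIOLATED at state 5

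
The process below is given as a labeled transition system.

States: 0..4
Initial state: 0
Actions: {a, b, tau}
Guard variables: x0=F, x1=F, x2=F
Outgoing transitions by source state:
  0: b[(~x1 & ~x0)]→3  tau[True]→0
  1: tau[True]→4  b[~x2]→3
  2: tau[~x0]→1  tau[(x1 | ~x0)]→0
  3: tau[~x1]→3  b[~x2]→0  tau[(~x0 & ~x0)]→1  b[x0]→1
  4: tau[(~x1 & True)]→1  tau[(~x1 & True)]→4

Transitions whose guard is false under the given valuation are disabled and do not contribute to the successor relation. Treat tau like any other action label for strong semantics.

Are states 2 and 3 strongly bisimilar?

Answer: NOT BISIMILAR

Analysis:
Refine partition for ~:
  round 0: {{0,1,2,3,4}}
  round 1: {{0,1,3},{2,4}}
  round 2: {{0,3},{1},{2},{4}}
  round 3: {{0},{1},{2},{3},{4}}
Fixed point at round 4; 5 class(es).
class of 2: {2}; class of 3: {3}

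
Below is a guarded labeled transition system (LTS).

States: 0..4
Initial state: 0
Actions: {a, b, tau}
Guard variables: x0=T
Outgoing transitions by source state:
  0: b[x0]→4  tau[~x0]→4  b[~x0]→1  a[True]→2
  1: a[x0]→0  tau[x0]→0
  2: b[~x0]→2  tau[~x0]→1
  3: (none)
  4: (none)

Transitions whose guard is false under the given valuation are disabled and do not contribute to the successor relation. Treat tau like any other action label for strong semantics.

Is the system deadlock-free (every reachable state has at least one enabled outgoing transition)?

Reachable = {0,2,4}
  0: a→2  b→4  [2 out]
  2: ∅  [no exit]
  4: ∅  [no exit]
trace reaching 2: a

Answer: DEADLOCK at state 2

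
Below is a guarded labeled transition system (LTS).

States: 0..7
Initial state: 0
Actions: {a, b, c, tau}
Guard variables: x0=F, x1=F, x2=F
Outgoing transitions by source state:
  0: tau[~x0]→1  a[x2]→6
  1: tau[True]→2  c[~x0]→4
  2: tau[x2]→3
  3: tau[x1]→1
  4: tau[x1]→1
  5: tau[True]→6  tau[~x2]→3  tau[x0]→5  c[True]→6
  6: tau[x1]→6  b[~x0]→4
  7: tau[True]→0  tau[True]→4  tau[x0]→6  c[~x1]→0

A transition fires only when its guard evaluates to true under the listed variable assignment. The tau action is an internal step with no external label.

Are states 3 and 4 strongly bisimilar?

Answer: BISIMILAR

Trace:
Bisimulation quotient by refinement:
  P[0] = {{0,1,2,3,4,5,6,7}}
  P[1] = {{0},{1,5,7},{2,3,4},{6}}
  P[2] = {{0},{1},{2,3,4},{5},{6},{7}}
6 equivalence class(es) (converged in 3)
[3]={2,3,4}  [4]={2,3,4}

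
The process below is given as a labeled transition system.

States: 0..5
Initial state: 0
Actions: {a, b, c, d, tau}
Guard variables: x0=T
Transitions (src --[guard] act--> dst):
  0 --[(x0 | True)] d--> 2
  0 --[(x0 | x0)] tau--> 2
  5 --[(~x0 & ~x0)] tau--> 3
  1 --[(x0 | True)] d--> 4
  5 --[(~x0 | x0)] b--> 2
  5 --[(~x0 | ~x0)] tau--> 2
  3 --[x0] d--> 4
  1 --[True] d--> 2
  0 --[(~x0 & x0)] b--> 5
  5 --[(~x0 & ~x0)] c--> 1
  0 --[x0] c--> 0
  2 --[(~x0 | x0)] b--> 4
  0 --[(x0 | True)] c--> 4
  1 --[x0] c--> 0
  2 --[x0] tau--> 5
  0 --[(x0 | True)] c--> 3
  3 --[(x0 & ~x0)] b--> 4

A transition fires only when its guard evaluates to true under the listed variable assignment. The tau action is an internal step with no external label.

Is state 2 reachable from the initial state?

Answer: REACHABLE

Working:
After dropping false guards: 12 live edges.
depth 0: {0}
depth 1: {2,3,4}  total {0,2,3,4}
depth 2: {5}  total {0,2,3,4,5}
R = {0,2,3,4,5}
Path to 2: d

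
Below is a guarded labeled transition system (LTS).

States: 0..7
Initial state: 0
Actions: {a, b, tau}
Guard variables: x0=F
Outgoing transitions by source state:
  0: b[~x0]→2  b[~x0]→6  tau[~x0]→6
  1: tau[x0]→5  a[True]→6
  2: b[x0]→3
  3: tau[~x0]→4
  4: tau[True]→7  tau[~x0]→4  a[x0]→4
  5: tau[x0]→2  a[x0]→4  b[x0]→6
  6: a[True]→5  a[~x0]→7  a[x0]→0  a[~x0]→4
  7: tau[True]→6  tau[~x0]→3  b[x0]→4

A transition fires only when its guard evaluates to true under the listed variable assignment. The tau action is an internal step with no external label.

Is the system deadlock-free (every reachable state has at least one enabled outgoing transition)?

Answer: DEADLOCK at state 2

Working:
Reach set: {0,2,3,4,5,6,7}
  0: b→2  b→6  tau→6  [3 out]
  2: ∅  [no exit]
  3: tau→4  [1 out]
  4: tau→4  tau→7  [2 out]
  5: ∅  [no exit]
  6: a→4  a→5  a→7  [3 out]
  7: tau→3  tau→6  [2 out]
witness 2: b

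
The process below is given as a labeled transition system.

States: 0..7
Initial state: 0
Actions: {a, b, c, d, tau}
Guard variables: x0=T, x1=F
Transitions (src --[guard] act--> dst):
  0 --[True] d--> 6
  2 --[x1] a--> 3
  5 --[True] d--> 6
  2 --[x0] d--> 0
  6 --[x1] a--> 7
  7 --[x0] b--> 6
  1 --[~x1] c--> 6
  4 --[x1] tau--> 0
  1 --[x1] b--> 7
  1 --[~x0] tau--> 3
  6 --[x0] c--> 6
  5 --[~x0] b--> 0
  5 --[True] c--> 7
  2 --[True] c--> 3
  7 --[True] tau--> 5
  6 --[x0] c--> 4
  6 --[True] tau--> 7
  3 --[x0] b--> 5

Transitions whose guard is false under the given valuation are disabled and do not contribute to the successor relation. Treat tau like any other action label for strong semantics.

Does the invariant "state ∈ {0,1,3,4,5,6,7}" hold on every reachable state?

Inv-set: {0,1,3,4,5,6,7}
Reach set: {0,4,5,6,7}
  0: ✓
  4: ✓
  5: ✓
  6: ✓
  7: ✓

Answer: INVARIANT HOLDS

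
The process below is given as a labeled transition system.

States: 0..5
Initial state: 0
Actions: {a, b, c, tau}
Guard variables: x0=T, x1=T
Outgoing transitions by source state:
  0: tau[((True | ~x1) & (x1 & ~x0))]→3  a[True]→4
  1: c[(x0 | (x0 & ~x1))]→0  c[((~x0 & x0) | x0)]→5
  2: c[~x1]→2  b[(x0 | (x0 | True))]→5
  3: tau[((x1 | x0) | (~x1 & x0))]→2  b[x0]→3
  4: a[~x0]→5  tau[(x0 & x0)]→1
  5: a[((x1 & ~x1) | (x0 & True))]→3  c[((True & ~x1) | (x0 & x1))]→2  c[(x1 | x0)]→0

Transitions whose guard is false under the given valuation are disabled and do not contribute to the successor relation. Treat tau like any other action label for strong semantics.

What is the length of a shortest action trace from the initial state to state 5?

BFS to 5:
  Layer 0: {0}
  Layer 1: {4}
  Layer 2: {1}
  Layer 3: {5}
5 enters at depth 3; path a·tau·c

Answer: 3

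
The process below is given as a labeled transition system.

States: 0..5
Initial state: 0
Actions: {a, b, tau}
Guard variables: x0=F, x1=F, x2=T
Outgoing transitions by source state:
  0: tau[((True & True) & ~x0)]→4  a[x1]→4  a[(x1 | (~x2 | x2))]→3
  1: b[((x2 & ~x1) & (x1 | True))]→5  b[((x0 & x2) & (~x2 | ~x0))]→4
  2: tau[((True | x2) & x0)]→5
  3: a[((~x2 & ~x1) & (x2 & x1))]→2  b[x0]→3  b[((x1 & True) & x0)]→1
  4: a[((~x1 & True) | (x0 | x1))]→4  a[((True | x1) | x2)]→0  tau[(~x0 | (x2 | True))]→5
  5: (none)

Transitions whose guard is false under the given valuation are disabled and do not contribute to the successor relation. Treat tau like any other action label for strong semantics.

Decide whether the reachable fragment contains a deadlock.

Reachable = {0,3,4,5}
  0: a→3  tau→4  [deg 2]
  3: ∅  [deadlock]
  4: a→0  a→4  tau→5  [deg 3]
  5: ∅  [deadlock]
trace reaching 3: a

Answer: DEADLOCK at state 3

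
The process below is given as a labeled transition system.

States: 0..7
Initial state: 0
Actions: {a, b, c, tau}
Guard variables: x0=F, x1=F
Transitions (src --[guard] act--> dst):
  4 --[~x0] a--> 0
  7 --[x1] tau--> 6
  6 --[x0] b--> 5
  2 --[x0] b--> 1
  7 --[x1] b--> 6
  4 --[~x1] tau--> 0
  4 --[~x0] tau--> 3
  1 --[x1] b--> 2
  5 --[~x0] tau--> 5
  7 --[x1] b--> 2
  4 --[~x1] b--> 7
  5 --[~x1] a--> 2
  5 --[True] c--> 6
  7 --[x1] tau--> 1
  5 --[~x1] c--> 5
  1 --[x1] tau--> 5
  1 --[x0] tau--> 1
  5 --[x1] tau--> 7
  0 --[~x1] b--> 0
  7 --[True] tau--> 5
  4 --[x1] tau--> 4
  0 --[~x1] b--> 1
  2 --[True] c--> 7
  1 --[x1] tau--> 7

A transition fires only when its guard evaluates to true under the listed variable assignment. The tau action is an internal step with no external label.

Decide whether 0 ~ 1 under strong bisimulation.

Compute ~ classes (split until stable):
  π0 = {{0,1,2,3,4,5,6,7}}
  π1 = {{0},{1,3,6},{2},{4},{5},{7}}
stable after 2 split(s): 6 block(s)
[0]={0}  [1]={1,3,6}

Answer: NOT BISIMILAR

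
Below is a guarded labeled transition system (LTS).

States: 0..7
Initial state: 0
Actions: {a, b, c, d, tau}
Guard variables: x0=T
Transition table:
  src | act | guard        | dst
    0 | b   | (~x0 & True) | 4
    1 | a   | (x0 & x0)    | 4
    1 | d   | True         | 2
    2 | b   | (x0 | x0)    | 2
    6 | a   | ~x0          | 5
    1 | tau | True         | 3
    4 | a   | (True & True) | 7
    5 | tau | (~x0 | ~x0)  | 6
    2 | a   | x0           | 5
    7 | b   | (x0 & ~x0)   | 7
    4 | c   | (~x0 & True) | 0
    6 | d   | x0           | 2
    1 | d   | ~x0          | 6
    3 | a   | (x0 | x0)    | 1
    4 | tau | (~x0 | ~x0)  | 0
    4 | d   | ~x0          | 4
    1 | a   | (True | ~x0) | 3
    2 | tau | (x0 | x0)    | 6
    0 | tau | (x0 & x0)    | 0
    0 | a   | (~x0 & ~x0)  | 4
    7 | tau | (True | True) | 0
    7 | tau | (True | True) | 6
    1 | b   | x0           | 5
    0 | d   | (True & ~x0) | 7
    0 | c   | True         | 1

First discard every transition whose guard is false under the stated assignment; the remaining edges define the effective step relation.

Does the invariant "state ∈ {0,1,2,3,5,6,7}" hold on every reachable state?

Answer: INVARIANT VIOLATED at state 4

Analysis:
Safe = {0,1,2,3,5,6,7}
Reachable = {0,1,2,3,4,5,6,7}
  0: ok
  1: ok
  2: ok
  3: ok
  4: VIOLATES
  5: ok
  6: ok
  7: ok
counterexample path to 4: c·a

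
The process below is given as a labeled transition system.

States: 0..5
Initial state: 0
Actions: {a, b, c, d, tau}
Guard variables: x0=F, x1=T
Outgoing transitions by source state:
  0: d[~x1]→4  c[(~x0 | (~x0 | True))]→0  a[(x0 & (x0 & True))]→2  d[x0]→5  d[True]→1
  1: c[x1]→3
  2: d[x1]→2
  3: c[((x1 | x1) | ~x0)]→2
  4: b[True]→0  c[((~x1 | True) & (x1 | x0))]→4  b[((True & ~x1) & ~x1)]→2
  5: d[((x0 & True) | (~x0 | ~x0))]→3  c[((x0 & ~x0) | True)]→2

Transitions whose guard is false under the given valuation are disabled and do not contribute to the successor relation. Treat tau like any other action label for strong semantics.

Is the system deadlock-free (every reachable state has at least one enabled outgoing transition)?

R = {0,1,2,3}
  0: c→0  d→1  [2 exit(s)]
  1: c→3  [1 exit(s)]
  2: d→2  [1 exit(s)]
  3: c→2  [1 exit(s)]

Answer: DEADLOCK-FREE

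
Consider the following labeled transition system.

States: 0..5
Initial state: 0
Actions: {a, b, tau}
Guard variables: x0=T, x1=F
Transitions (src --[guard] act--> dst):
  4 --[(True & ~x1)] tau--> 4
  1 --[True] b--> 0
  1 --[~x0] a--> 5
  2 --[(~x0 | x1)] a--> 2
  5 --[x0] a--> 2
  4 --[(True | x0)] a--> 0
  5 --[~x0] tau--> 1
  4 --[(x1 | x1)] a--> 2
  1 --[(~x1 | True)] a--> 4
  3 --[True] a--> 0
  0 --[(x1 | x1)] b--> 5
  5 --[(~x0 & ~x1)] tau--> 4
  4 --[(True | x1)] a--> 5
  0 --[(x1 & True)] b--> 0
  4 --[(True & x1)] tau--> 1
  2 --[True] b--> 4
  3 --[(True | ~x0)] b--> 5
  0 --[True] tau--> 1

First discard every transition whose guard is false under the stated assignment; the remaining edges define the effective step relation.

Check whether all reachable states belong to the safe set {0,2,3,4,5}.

Answer: INVARIANT VIOLATED at state 1

Analysis:
Safe = {0,2,3,4,5}
R = {0,1,2,4,5}
  0: ✓
  1: outside
  2: ✓
  4: ✓
  5: ✓
counterexample path to 1: tau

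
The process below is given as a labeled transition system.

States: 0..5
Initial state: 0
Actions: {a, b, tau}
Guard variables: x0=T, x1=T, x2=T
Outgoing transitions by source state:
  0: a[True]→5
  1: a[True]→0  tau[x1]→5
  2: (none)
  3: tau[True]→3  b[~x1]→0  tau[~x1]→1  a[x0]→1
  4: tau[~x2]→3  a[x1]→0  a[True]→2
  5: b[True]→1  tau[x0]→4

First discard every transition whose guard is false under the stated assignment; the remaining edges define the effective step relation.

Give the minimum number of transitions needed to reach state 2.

Layered search for 2:
  L0 = {0}
  L1 = {5}
  L2 = {1,4}
  L3 = {2}
first hit 2 at d=3 via a·tau·a

Answer: 3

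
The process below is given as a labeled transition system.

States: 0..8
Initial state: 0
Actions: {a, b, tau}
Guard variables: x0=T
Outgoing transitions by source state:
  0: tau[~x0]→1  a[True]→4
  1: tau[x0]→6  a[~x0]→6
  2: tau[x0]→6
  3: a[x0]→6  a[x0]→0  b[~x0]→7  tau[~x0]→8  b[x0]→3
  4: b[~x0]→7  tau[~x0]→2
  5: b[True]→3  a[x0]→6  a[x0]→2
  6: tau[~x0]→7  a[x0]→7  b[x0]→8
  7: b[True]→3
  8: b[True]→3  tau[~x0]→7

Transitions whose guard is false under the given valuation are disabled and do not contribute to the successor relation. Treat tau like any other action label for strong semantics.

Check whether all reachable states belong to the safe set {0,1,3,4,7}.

Inv-set: {0,1,3,4,7}
R = {0,4}
  0: ✓
  4: ✓

Answer: INVARIANT HOLDS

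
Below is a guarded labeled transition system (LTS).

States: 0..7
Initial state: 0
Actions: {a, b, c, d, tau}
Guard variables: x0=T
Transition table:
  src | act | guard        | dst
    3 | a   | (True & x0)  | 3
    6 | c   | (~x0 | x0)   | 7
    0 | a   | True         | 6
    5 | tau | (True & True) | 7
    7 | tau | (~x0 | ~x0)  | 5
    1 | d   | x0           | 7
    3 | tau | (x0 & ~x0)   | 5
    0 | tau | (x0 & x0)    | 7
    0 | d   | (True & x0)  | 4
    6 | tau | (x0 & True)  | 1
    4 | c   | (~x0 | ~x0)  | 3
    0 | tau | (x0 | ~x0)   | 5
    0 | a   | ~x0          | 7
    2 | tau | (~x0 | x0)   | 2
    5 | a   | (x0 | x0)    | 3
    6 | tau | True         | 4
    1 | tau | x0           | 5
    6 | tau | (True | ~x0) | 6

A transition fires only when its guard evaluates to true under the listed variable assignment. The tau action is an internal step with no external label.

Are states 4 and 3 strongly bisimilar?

Refine partition for ~:
  P[0] = {{0,1,2,3,4,5,6,7}}
  P[1] = {{0},{1},{2},{3},{4,7},{5},{6}}
Fixed point at round 2; 7 class(es).
[4]={4,7}  [3]={3}

Answer: NOT BISIMILAR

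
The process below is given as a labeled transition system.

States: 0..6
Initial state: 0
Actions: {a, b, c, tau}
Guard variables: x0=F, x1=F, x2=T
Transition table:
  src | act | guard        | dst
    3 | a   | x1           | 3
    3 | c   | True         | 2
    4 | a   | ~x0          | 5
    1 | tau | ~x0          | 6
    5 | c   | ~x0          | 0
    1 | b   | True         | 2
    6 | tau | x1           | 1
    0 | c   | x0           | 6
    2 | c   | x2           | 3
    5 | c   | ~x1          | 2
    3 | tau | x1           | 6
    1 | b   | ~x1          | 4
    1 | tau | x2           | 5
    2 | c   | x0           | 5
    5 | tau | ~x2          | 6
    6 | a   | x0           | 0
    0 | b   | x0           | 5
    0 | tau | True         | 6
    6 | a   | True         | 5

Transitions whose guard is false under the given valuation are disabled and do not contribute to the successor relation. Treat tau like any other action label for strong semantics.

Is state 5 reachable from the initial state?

11 transition(s) survive guard evaluation.
L0 = {0}
L1 = {6}  total {0,6}
L2 = {5}  total {0,5,6}
L3 = {2}  total {0,2,5,6}
L4 = {3}  total {0,2,3,5,6}
Reach set: {0,2,3,5,6}
witness 5: tau·a

Answer: REACHABLE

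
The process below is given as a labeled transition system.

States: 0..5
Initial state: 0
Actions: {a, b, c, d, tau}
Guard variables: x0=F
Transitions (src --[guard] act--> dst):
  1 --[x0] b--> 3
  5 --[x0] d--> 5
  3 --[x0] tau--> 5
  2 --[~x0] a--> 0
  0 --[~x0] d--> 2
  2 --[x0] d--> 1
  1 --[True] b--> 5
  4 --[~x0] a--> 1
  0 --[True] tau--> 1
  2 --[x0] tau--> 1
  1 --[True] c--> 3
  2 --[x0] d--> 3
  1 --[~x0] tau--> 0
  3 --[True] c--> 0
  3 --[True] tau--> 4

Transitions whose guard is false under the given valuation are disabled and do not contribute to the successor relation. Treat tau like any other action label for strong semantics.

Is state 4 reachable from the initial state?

Answer: REACHABLE

Trace:
After dropping false guards: 9 live edges.
depth 0: {0}
depth 1: {1,2}  cumulative {0,1,2}
depth 2: {3,5}  cumulative {0,1,2,3,5}
depth 3: {4}  cumulative {0,1,2,3,4,5}
R = {0,1,2,3,4,5}
trace reaching 4: tau·c·tau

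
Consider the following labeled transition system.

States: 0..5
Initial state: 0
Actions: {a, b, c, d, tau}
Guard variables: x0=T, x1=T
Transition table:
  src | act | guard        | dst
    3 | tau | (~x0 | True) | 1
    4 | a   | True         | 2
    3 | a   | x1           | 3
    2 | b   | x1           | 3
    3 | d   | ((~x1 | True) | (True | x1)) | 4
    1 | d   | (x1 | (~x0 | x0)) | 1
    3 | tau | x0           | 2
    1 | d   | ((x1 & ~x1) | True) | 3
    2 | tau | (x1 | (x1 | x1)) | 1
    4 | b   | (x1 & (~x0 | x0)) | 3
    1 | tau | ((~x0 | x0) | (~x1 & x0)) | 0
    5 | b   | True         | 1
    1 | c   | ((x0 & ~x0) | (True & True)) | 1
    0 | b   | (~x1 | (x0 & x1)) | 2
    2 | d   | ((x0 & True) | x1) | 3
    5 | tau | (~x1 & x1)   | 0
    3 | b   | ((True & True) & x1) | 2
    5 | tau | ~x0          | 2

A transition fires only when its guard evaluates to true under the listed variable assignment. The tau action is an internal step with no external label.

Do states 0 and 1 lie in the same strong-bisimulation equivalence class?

Refine partition for ~:
  π0 = {{0,1,2,3,4,5}}
  π1 = {{0,5},{1},{2},{3},{4}}
  π2 = {{0},{1},{2},{3},{4},{5}}
stable after 3 split(s): 6 block(s)
[0]={0}  [1]={1}

Answer: NOT BISIMILAR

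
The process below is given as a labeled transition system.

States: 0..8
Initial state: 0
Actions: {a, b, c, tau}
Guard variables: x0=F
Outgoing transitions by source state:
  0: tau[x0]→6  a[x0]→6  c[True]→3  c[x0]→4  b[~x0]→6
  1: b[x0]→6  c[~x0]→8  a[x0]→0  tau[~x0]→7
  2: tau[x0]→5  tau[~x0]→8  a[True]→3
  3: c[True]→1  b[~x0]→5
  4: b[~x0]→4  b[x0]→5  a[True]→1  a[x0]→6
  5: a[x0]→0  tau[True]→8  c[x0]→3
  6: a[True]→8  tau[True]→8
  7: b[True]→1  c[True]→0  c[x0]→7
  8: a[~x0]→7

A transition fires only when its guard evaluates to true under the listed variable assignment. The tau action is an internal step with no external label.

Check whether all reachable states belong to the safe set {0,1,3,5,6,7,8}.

Allowed set {0,1,3,5,6,7,8}
Reachable = {0,1,3,5,6,7,8}
  0: ✓
  1: ✓
  3: ✓
  5: ✓
  6: ✓
  7: ✓
  8: ✓

Answer: INVARIANT HOLDS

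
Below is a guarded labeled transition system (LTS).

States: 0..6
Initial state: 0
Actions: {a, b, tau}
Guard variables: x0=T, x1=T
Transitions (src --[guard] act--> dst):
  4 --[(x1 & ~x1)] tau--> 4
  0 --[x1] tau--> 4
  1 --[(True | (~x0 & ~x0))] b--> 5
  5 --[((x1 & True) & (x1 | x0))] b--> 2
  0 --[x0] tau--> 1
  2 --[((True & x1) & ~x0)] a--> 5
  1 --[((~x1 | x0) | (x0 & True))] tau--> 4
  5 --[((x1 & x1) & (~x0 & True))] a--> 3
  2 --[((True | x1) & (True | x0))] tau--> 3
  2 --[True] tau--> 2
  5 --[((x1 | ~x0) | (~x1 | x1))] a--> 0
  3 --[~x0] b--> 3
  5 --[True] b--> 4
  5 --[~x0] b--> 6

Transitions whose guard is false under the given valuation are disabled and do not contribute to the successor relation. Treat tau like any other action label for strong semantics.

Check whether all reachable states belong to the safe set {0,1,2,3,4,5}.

Answer: INVARIANT HOLDS

Working:
Safe = {0,1,2,3,4,5}
R = {0,1,2,3,4,5}
  0: ok
  1: ok
  2: ok
  3: ok
  4: ok
  5: ok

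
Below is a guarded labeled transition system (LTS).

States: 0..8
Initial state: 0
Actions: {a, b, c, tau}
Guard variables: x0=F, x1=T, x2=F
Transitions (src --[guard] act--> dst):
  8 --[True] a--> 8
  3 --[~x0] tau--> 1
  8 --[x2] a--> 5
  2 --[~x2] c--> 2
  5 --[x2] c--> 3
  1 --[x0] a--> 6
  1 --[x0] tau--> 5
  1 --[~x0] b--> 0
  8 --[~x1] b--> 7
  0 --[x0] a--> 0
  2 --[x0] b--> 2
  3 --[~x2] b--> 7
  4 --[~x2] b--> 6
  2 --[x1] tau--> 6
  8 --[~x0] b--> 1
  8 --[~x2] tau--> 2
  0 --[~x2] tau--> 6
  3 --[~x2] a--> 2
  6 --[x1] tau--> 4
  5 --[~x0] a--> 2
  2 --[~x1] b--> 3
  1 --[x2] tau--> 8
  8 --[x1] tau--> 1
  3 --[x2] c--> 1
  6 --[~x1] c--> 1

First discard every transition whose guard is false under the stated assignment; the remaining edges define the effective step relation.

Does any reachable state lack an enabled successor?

Reach set: {0,4,6}
  0: tau→6  [1 out]
  4: b→6  [1 out]
  6: tau→4  [1 out]

Answer: DEADLOCK-FREE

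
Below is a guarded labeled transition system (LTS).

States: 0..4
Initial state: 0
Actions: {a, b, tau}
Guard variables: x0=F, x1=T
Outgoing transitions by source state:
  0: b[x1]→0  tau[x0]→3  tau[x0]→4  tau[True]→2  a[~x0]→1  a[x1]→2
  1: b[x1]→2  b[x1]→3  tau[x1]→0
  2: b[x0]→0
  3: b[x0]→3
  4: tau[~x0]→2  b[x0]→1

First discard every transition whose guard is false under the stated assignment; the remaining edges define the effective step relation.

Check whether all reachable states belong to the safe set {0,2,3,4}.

Answer: INVARIANT VIOLATED at state 1

Trace:
Safe = {0,2,3,4}
Reach set: {0,1,2,3}
  0: safe
  1: ✗ unsafe
  2: safe
  3: safe
witness against invariant: a → 1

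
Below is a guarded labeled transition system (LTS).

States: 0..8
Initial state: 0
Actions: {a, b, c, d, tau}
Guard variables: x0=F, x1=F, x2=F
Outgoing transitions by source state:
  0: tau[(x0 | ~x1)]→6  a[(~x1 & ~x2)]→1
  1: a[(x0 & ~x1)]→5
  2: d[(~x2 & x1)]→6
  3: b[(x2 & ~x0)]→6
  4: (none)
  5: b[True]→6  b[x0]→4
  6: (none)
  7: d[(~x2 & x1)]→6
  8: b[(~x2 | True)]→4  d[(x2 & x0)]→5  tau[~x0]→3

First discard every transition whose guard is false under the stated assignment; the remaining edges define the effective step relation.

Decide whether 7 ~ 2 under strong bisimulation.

Answer: BISIMILAR

Working:
Bisimulation quotient by refinement:
  π0 = {{0,1,2,3,4,5,6,7,8}}
  π1 = {{0},{1,2,3,4,6,7},{5},{8}}
stable after 2 split(s): 4 block(s)
7∈{1,2,3,4,6,7}, 2∈{1,2,3,4,6,7}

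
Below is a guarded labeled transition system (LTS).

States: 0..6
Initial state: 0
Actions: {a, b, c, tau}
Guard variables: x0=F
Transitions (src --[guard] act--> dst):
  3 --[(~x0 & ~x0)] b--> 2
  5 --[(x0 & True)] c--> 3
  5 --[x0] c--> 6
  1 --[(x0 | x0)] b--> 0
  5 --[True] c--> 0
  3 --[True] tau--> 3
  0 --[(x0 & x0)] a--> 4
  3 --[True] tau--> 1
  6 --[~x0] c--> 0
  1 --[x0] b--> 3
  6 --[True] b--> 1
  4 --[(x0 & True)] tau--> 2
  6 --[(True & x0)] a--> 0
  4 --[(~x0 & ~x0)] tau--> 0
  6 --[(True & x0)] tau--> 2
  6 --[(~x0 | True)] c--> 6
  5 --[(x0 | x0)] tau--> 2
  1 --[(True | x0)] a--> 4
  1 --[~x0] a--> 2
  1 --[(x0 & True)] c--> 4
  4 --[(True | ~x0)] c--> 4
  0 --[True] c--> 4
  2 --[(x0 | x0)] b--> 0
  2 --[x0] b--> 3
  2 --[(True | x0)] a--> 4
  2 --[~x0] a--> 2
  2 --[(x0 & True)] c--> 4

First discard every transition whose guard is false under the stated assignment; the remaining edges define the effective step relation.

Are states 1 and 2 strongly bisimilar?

Answer: BISIMILAR

Working:
Bisimulation quotient by refinement:
  π0 = {{0,1,2,3,4,5,6}}
  π1 = {{0,5},{1,2},{3},{4},{6}}
  π2 = {{0},{1,2},{3},{4},{5},{6}}
Fixed point at round 3; 6 class(es).
[1]={1,2}  [2]={1,2}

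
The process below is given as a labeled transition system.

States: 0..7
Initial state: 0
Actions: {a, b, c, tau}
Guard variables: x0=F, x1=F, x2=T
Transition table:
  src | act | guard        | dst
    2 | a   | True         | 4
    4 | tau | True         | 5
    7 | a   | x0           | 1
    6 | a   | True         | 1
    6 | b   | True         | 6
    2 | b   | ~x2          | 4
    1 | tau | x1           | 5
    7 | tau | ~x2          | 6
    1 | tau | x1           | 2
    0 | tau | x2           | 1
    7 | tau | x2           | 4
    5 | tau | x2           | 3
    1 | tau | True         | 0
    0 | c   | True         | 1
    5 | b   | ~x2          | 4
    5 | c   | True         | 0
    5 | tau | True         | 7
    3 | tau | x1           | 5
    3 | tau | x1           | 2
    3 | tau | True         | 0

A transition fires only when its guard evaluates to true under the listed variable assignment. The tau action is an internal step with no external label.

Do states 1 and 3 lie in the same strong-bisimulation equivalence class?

Answer: BISIMILAR

Analysis:
Bisimulation quotient by refinement:
  π0 = {{0,1,2,3,4,5,6,7}}
  π1 = {{0,5},{1,3,4,7},{2},{6}}
  π2 = {{0},{1,3,4},{2},{5},{6},{7}}
  π3 = {{0},{1,3},{2},{4},{5},{6},{7}}
7 equivalence class(es) (converged in 4)
class of 1: {1,3}; class of 3: {1,3}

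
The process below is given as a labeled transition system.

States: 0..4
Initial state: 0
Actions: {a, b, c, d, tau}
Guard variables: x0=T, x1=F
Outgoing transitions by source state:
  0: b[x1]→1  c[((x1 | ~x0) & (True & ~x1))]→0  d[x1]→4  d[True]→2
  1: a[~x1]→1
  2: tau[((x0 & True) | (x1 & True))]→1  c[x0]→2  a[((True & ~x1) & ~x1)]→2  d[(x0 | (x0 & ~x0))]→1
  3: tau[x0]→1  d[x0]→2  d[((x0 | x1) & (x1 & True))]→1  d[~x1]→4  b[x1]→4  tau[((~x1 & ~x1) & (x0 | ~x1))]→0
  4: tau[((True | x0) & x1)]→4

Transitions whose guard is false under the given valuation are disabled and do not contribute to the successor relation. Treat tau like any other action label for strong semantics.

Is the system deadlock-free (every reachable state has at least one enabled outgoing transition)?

R = {0,1,2}
  0: d→2  [1 out]
  1: a→1  [1 out]
  2: a→2  c→2  d→1  tau→1  [4 out]

Answer: DEADLOCK-FREE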